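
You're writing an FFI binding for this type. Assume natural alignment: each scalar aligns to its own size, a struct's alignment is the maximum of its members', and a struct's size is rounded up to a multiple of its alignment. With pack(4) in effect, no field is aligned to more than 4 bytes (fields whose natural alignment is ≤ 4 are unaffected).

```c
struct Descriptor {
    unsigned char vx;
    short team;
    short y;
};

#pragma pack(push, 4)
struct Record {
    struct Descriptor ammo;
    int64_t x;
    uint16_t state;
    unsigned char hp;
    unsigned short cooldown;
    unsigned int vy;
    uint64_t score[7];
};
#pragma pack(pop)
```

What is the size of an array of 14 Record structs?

1176

Descriptor: @0: vx [1B, align 1] → 1; +1 pad (align 2); @2: team [2B, align 2] → 4; @4: y [2B, align 2] → 6; size 6, align 2
@0: ammo [6B, align 2] → 6
+2 pad (align 4)
@8: x [8B, align 4] → 16
@16: state [2B, align 2] → 18
@18: hp [1B, align 1] → 19
+1 pad (align 2)
@20: cooldown [2B, align 2] → 22
+2 pad (align 4)
@24: vy [4B, align 4] → 28
@28: score [56B, align 4] → 84
size 84, align 4
array of 14: 14 × 84 = 1176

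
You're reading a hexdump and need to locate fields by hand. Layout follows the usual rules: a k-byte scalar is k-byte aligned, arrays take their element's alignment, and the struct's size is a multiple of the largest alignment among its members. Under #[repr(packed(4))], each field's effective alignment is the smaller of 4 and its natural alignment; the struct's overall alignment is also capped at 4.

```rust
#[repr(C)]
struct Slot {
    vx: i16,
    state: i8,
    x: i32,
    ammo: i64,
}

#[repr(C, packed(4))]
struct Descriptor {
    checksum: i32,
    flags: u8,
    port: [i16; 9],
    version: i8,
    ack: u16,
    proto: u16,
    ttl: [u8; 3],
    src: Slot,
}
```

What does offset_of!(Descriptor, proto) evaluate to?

Slot: vx at 0 (size 2, align 2) → ends 2; state at 2 (size 1, align 1) → ends 3; pad 1 to align 4 for x; x at 4 (size 4, align 4) → ends 8; ammo at 8 (size 8, align 8) → ends 16; total 16 bytes, alignment 8
checksum at 0 (size 4, align 4) → ends 4
flags at 4 (size 1, align 1) → ends 5
pad 1 to align 2 for port
port at 6 (size 18, align 2) → ends 24
version at 24 (size 1, align 1) → ends 25
pad 1 to align 2 for ack
ack at 26 (size 2, align 2) → ends 28
proto at 28 (size 2, align 2) → ends 30

28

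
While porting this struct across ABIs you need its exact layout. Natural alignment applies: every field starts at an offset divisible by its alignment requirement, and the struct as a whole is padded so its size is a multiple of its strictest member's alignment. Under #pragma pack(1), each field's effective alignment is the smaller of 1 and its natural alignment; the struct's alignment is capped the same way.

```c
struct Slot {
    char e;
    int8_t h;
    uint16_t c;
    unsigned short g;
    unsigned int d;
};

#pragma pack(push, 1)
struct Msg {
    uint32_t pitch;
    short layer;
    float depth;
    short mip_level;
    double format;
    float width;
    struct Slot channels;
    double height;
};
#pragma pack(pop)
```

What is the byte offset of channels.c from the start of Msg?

Slot: e at 0 (size 1, align 1) → ends 1; h at 1 (size 1, align 1) → ends 2; c at 2 (size 2, align 2) → ends 4; g at 4 (size 2, align 2) → ends 6; pad 2 to align 4 for d; d at 8 (size 4, align 4) → ends 12; total 12 bytes, alignment 4
pitch at 0 (size 4, align 1) → ends 4
layer at 4 (size 2, align 1) → ends 6
depth at 6 (size 4, align 1) → ends 10
mip_level at 10 (size 2, align 1) → ends 12
format at 12 (size 8, align 1) → ends 20
width at 20 (size 4, align 1) → ends 24
channels at 24 (size 12, align 1) → ends 36
within Slot: c at 2
24 + 2 = 26

26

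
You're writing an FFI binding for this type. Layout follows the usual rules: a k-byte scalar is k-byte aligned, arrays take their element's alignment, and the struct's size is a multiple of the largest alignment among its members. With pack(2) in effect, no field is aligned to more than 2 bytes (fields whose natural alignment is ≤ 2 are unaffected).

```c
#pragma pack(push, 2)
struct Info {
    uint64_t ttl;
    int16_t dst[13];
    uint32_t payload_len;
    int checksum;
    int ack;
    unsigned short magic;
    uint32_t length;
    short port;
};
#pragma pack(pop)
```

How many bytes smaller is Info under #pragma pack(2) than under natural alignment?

10

natural layout:
  @0: ttl [8B, align 8] → 8
  @8: dst [26B, align 2] → 34
  +2 pad (align 4)
  @36: payload_len [4B, align 4] → 40
  @40: checksum [4B, align 4] → 44
  @44: ack [4B, align 4] → 48
  @48: magic [2B, align 2] → 50
  +2 pad (align 4)
  @52: length [4B, align 4] → 56
  @56: port [2B, align 2] → 58
  +6 tail pad (align 8)
  size 64, align 8
packed(2) layout:
  @0: ttl [8B, align 2] → 8
  @8: dst [26B, align 2] → 34
  @34: payload_len [4B, align 2] → 38
  @38: checksum [4B, align 2] → 42
  @42: ack [4B, align 2] → 46
  @46: magic [2B, align 2] → 48
  @48: length [4B, align 2] → 52
  @52: port [2B, align 2] → 54
  size 54, align 2
64 − 54 = 10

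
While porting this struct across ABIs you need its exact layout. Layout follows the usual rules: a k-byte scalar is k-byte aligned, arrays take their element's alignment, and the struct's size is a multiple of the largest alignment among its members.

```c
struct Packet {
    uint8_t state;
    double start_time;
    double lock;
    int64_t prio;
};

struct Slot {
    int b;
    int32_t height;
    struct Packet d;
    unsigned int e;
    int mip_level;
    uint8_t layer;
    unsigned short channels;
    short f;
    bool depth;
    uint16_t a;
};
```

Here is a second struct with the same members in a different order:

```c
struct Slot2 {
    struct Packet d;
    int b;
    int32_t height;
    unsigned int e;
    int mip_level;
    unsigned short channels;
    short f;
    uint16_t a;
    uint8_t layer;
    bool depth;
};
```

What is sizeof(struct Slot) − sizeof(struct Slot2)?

8

Packet: 0..1  state  (1B, 1-aligned); 1..8  -- padding (7B); 8..16  start_time  (8B, 8-aligned); 16..24  lock  (8B, 8-aligned); 24..32  prio  (8B, 8-aligned); sizeof = 32, alignof = 8
0..4  b  (4B, 4-aligned)
4..8  height  (4B, 4-aligned)
8..40  d  (32B, 8-aligned)
40..44  e  (4B, 4-aligned)
44..48  mip_level  (4B, 4-aligned)
48..49  layer  (1B, 1-aligned)
49..50  -- padding (1B)
50..52  channels  (2B, 2-aligned)
52..54  f  (2B, 2-aligned)
54..55  depth  (1B, 1-aligned)
55..56  -- padding (1B)
56..58  a  (2B, 2-aligned)
58..64  -- tail padding (6B)
sizeof = 64, alignof = 8
— Slot2 —
0..32  d  (32B, 8-aligned)
32..36  b  (4B, 4-aligned)
36..40  height  (4B, 4-aligned)
40..44  e  (4B, 4-aligned)
44..48  mip_level  (4B, 4-aligned)
48..50  channels  (2B, 2-aligned)
50..52  f  (2B, 2-aligned)
52..54  a  (2B, 2-aligned)
54..55  layer  (1B, 1-aligned)
55..56  depth  (1B, 1-aligned)
sizeof = 56, alignof = 8
64 − 56 = 8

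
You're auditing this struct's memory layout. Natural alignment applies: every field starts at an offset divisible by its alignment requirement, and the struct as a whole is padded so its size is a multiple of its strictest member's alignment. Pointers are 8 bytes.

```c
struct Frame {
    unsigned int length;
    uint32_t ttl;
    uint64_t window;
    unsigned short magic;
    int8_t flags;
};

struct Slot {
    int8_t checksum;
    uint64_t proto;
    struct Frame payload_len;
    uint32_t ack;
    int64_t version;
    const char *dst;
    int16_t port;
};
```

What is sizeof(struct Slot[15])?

Frame: 0..4  length  (4B, 4-aligned); 4..8  ttl  (4B, 4-aligned); 8..16  window  (8B, 8-aligned); 16..18  magic  (2B, 2-aligned); 18..19  flags  (1B, 1-aligned); 19..24  -- tail padding (5B); sizeof = 24, alignof = 8
0..1  checksum  (1B, 1-aligned)
1..8  -- padding (7B)
8..16  proto  (8B, 8-aligned)
16..40  payload_len  (24B, 8-aligned)
40..44  ack  (4B, 4-aligned)
44..48  -- padding (4B)
48..56  version  (8B, 8-aligned)
56..64  dst  (8B, 8-aligned)
64..66  port  (2B, 2-aligned)
66..72  -- tail padding (6B)
sizeof = 72, alignof = 8
array of 15: 15 × 72 = 1080

1080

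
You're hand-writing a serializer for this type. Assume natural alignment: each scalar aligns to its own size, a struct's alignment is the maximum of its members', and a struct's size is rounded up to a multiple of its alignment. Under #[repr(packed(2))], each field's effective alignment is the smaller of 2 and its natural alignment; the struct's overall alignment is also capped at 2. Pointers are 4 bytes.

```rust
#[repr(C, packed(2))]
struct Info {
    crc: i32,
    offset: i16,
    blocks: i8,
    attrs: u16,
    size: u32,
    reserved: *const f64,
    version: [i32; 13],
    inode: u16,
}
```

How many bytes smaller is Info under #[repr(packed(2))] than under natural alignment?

4

natural layout:
  crc at 0 (size 4, align 4) → ends 4
  offset at 4 (size 2, align 2) → ends 6
  blocks at 6 (size 1, align 1) → ends 7
  pad 1 to align 2 for attrs
  attrs at 8 (size 2, align 2) → ends 10
  pad 2 to align 4 for size
  size at 12 (size 4, align 4) → ends 16
  reserved at 16 (size 4, align 4) → ends 20
  version at 20 (size 52, align 4) → ends 72
  inode at 72 (size 2, align 2) → ends 74
  tail pad 2 to reach multiple of 4
  total 76 bytes, alignment 4
packed(2) layout:
  crc at 0 (size 4, align 2) → ends 4
  offset at 4 (size 2, align 2) → ends 6
  blocks at 6 (size 1, align 1) → ends 7
  pad 1 to align 2 for attrs
  attrs at 8 (size 2, align 2) → ends 10
  size at 10 (size 4, align 2) → ends 14
  reserved at 14 (size 4, align 2) → ends 18
  version at 18 (size 52, align 2) → ends 70
  inode at 70 (size 2, align 2) → ends 72
  total 72 bytes, alignment 2
76 − 72 = 4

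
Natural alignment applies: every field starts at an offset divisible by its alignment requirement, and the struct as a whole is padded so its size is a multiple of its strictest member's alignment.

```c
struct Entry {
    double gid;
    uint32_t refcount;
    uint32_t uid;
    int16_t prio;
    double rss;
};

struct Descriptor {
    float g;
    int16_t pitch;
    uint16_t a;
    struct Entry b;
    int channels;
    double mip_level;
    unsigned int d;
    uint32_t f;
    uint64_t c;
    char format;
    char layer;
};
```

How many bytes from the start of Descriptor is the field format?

72

Entry: gid at 0 (size 8, align 8) → ends 8; refcount at 8 (size 4, align 4) → ends 12; uid at 12 (size 4, align 4) → ends 16; prio at 16 (size 2, align 2) → ends 18; pad 6 to align 8 for rss; rss at 24 (size 8, align 8) → ends 32; total 32 bytes, alignment 8
g at 0 (size 4, align 4) → ends 4
pitch at 4 (size 2, align 2) → ends 6
a at 6 (size 2, align 2) → ends 8
b at 8 (size 32, align 8) → ends 40
channels at 40 (size 4, align 4) → ends 44
pad 4 to align 8 for mip_level
mip_level at 48 (size 8, align 8) → ends 56
d at 56 (size 4, align 4) → ends 60
f at 60 (size 4, align 4) → ends 64
c at 64 (size 8, align 8) → ends 72
format at 72 (size 1, align 1) → ends 73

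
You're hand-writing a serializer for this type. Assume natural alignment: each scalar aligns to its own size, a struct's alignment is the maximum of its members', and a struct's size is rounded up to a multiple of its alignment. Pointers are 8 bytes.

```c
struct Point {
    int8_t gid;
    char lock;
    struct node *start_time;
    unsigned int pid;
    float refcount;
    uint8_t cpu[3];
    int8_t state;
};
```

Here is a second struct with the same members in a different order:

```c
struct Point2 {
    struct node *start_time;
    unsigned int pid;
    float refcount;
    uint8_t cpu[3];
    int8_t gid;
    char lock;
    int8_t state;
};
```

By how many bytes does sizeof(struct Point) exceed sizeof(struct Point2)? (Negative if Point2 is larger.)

gid at 0 (size 1, align 1) → ends 1
lock at 1 (size 1, align 1) → ends 2
pad 6 to align 8 for start_time
start_time at 8 (size 8, align 8) → ends 16
pid at 16 (size 4, align 4) → ends 20
refcount at 20 (size 4, align 4) → ends 24
cpu at 24 (size 3, align 1) → ends 27
state at 27 (size 1, align 1) → ends 28
tail pad 4 to reach multiple of 8
total 32 bytes, alignment 8
— Point2 —
start_time at 0 (size 8, align 8) → ends 8
pid at 8 (size 4, align 4) → ends 12
refcount at 12 (size 4, align 4) → ends 16
cpu at 16 (size 3, align 1) → ends 19
gid at 19 (size 1, align 1) → ends 20
lock at 20 (size 1, align 1) → ends 21
state at 21 (size 1, align 1) → ends 22
tail pad 2 to reach multiple of 8
total 24 bytes, alignment 8
32 − 24 = 8

8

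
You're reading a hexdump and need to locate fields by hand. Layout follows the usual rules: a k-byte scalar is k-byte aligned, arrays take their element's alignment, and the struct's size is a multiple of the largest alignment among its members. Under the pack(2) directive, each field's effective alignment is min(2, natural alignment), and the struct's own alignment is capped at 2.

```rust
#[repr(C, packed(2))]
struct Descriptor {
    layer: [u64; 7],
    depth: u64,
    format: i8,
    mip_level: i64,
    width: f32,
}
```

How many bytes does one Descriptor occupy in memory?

@0: layer [56B, align 2] → 56
@56: depth [8B, align 2] → 64
@64: format [1B, align 1] → 65
+1 pad (align 2)
@66: mip_level [8B, align 2] → 74
@74: width [4B, align 2] → 78
size 78, align 2

78 bytes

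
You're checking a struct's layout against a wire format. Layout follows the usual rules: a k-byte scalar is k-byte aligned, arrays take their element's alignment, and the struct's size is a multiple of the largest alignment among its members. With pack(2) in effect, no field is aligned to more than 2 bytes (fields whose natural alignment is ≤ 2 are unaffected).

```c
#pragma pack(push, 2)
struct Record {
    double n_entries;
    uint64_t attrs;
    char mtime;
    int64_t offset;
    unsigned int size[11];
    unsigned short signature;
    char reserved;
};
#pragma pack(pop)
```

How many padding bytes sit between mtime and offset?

@0: n_entries [8B, align 2] → 8
@8: attrs [8B, align 2] → 16
@16: mtime [1B, align 1] → 17
+1 pad (align 2)
@18: offset [8B, align 2] → 26

1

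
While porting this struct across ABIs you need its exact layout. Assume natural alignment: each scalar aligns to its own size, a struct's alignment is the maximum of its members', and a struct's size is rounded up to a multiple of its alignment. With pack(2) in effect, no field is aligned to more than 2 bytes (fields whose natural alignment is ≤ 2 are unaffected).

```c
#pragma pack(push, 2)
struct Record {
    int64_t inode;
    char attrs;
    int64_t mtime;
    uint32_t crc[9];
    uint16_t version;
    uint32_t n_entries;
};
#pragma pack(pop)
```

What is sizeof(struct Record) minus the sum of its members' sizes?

inode at 0 (size 8, align 2) → ends 8
attrs at 8 (size 1, align 1) → ends 9
pad 1 to align 2 for mtime
mtime at 10 (size 8, align 2) → ends 18
crc at 18 (size 36, align 2) → ends 54
version at 54 (size 2, align 2) → ends 56
n_entries at 56 (size 4, align 2) → ends 60
total 60 bytes, alignment 2
data bytes 59, size 60 → padding 1

1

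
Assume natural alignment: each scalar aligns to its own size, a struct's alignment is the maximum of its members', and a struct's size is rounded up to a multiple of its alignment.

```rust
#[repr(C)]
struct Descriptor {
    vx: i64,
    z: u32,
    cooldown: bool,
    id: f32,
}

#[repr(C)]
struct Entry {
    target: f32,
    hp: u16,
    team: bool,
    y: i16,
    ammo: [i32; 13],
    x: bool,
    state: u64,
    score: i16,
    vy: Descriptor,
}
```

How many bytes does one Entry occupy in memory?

112

Descriptor: vx at 0 (size 8, align 8) → ends 8; z at 8 (size 4, align 4) → ends 12; cooldown at 12 (size 1, align 1) → ends 13; pad 3 to align 4 for id; id at 16 (size 4, align 4) → ends 20; tail pad 4 to reach multiple of 8; total 24 bytes, alignment 8
target at 0 (size 4, align 4) → ends 4
hp at 4 (size 2, align 2) → ends 6
team at 6 (size 1, align 1) → ends 7
pad 1 to align 2 for y
y at 8 (size 2, align 2) → ends 10
pad 2 to align 4 for ammo
ammo at 12 (size 52, align 4) → ends 64
x at 64 (size 1, align 1) → ends 65
pad 7 to align 8 for state
state at 72 (size 8, align 8) → ends 80
score at 80 (size 2, align 2) → ends 82
pad 6 to align 8 for vy
vy at 88 (size 24, align 8) → ends 112
total 112 bytes, alignment 8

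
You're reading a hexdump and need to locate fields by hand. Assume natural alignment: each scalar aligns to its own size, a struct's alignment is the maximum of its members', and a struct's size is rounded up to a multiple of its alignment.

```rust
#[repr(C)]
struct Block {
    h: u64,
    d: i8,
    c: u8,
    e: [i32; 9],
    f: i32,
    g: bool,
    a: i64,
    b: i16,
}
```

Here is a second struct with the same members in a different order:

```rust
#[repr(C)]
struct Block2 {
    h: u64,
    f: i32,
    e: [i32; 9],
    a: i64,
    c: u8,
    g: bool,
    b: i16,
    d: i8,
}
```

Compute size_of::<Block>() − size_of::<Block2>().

8

@0: h [8B, align 8] → 8
@8: d [1B, align 1] → 9
@9: c [1B, align 1] → 10
+2 pad (align 4)
@12: e [36B, align 4] → 48
@48: f [4B, align 4] → 52
@52: g [1B, align 1] → 53
+3 pad (align 8)
@56: a [8B, align 8] → 64
@64: b [2B, align 2] → 66
+6 tail pad (align 8)
size 72, align 8
— Block2 —
@0: h [8B, align 8] → 8
@8: f [4B, align 4] → 12
@12: e [36B, align 4] → 48
@48: a [8B, align 8] → 56
@56: c [1B, align 1] → 57
@57: g [1B, align 1] → 58
@58: b [2B, align 2] → 60
@60: d [1B, align 1] → 61
+3 tail pad (align 8)
size 64, align 8
72 − 64 = 8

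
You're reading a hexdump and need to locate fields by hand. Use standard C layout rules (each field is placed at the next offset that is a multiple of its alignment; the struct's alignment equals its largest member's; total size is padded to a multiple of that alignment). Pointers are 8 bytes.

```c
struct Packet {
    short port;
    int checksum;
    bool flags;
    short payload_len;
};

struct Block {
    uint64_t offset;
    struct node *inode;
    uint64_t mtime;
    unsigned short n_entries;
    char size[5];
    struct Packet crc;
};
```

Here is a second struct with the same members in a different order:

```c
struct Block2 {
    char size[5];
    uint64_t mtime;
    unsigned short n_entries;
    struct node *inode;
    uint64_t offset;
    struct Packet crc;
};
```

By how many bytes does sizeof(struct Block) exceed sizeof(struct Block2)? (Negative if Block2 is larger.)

Packet: 0..2  port  (2B, 2-aligned); 2..4  -- padding (2B); 4..8  checksum  (4B, 4-aligned); 8..9  flags  (1B, 1-aligned); 9..10  -- padding (1B); 10..12  payload_len  (2B, 2-aligned); sizeof = 12, alignof = 4
0..8  offset  (8B, 8-aligned)
8..16  inode  (8B, 8-aligned)
16..24  mtime  (8B, 8-aligned)
24..26  n_entries  (2B, 2-aligned)
26..31  size  (5B, 1-aligned)
31..32  -- padding (1B)
32..44  crc  (12B, 4-aligned)
44..48  -- tail padding (4B)
sizeof = 48, alignof = 8
— Block2 —
0..5  size  (5B, 1-aligned)
5..8  -- padding (3B)
8..16  mtime  (8B, 8-aligned)
16..18  n_entries  (2B, 2-aligned)
18..24  -- padding (6B)
24..32  inode  (8B, 8-aligned)
32..40  offset  (8B, 8-aligned)
40..52  crc  (12B, 4-aligned)
52..56  -- tail padding (4B)
sizeof = 56, alignof = 8
48 − 56 = -8

-8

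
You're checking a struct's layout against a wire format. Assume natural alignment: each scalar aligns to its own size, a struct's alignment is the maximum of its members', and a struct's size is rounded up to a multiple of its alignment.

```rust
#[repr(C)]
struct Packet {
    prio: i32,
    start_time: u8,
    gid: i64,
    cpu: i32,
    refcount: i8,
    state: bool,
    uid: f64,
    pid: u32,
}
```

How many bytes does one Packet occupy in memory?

40 bytes

prio at 0 (size 4, align 4) → ends 4
start_time at 4 (size 1, align 1) → ends 5
pad 3 to align 8 for gid
gid at 8 (size 8, align 8) → ends 16
cpu at 16 (size 4, align 4) → ends 20
refcount at 20 (size 1, align 1) → ends 21
state at 21 (size 1, align 1) → ends 22
pad 2 to align 8 for uid
uid at 24 (size 8, align 8) → ends 32
pid at 32 (size 4, align 4) → ends 36
tail pad 4 to reach multiple of 8
total 40 bytes, alignment 8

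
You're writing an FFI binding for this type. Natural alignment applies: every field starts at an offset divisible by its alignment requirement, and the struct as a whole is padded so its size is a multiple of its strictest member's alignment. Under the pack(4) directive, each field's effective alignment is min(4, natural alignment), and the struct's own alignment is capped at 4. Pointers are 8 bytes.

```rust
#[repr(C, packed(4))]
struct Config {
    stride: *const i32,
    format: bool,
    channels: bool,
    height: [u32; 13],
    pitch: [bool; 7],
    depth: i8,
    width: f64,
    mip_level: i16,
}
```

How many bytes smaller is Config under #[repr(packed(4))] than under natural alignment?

natural layout:
  0..8  stride  (8B, 8-aligned)
  8..9  format  (1B, 1-aligned)
  9..10  channels  (1B, 1-aligned)
  10..12  -- padding (2B)
  12..64  height  (52B, 4-aligned)
  64..71  pitch  (7B, 1-aligned)
  71..72  depth  (1B, 1-aligned)
  72..80  width  (8B, 8-aligned)
  80..82  mip_level  (2B, 2-aligned)
  82..88  -- tail padding (6B)
  sizeof = 88, alignof = 8
packed(4) layout:
  0..8  stride  (8B, 4-aligned)
  8..9  format  (1B, 1-aligned)
  9..10  channels  (1B, 1-aligned)
  10..12  -- padding (2B)
  12..64  height  (52B, 4-aligned)
  64..71  pitch  (7B, 1-aligned)
  71..72  depth  (1B, 1-aligned)
  72..80  width  (8B, 4-aligned)
  80..82  mip_level  (2B, 2-aligned)
  82..84  -- tail padding (2B)
  sizeof = 84, alignof = 4
88 − 84 = 4

4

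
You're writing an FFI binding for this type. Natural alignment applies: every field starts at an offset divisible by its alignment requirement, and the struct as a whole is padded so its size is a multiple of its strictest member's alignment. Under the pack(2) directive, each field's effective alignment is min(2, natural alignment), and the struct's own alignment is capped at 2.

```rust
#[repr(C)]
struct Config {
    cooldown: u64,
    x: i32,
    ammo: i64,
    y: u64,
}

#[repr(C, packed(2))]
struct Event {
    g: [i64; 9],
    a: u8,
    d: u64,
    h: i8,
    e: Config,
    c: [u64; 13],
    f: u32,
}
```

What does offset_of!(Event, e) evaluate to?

Config: cooldown at 0 (size 8, align 8) → ends 8; x at 8 (size 4, align 4) → ends 12; pad 4 to align 8 for ammo; ammo at 16 (size 8, align 8) → ends 24; y at 24 (size 8, align 8) → ends 32; total 32 bytes, alignment 8
g at 0 (size 72, align 2) → ends 72
a at 72 (size 1, align 1) → ends 73
pad 1 to align 2 for d
d at 74 (size 8, align 2) → ends 82
h at 82 (size 1, align 1) → ends 83
pad 1 to align 2 for e
e at 84 (size 32, align 2) → ends 116

84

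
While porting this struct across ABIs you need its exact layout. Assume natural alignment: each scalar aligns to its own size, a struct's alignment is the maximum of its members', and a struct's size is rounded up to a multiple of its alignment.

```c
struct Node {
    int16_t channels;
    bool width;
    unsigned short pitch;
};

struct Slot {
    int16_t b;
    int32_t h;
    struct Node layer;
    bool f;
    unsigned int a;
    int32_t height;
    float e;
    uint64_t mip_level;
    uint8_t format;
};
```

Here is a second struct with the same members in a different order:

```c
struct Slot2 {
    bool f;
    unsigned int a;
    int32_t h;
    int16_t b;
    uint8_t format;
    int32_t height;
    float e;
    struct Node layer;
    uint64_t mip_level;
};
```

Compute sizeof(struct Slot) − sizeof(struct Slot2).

8

Node: @0: channels [2B, align 2] → 2; @2: width [1B, align 1] → 3; +1 pad (align 2); @4: pitch [2B, align 2] → 6; size 6, align 2
@0: b [2B, align 2] → 2
+2 pad (align 4)
@4: h [4B, align 4] → 8
@8: layer [6B, align 2] → 14
@14: f [1B, align 1] → 15
+1 pad (align 4)
@16: a [4B, align 4] → 20
@20: height [4B, align 4] → 24
@24: e [4B, align 4] → 28
+4 pad (align 8)
@32: mip_level [8B, align 8] → 40
@40: format [1B, align 1] → 41
+7 tail pad (align 8)
size 48, align 8
— Slot2 —
@0: f [1B, align 1] → 1
+3 pad (align 4)
@4: a [4B, align 4] → 8
@8: h [4B, align 4] → 12
@12: b [2B, align 2] → 14
@14: format [1B, align 1] → 15
+1 pad (align 4)
@16: height [4B, align 4] → 20
@20: e [4B, align 4] → 24
@24: layer [6B, align 2] → 30
+2 pad (align 8)
@32: mip_level [8B, align 8] → 40
size 40, align 8
48 − 40 = 8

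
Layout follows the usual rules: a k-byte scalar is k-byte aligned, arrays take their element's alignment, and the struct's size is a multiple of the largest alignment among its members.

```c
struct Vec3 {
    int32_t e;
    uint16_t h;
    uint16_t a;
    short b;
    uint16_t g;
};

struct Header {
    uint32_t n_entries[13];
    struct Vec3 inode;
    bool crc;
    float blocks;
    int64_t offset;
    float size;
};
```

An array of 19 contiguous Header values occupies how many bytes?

1672

Vec3: e at 0 (size 4, align 4) → ends 4; h at 4 (size 2, align 2) → ends 6; a at 6 (size 2, align 2) → ends 8; b at 8 (size 2, align 2) → ends 10; g at 10 (size 2, align 2) → ends 12; total 12 bytes, alignment 4
n_entries at 0 (size 52, align 4) → ends 52
inode at 52 (size 12, align 4) → ends 64
crc at 64 (size 1, align 1) → ends 65
pad 3 to align 4 for blocks
blocks at 68 (size 4, align 4) → ends 72
offset at 72 (size 8, align 8) → ends 80
size at 80 (size 4, align 4) → ends 84
tail pad 4 to reach multiple of 8
total 88 bytes, alignment 8
array of 19: 19 × 88 = 1672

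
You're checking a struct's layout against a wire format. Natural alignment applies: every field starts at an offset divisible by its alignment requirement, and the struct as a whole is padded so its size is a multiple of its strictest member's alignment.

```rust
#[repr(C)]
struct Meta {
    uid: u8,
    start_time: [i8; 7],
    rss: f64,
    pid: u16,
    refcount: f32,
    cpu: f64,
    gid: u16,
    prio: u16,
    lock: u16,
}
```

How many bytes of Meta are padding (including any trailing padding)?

4

@0: uid [1B, align 1] → 1
@1: start_time [7B, align 1] → 8
@8: rss [8B, align 8] → 16
@16: pid [2B, align 2] → 18
+2 pad (align 4)
@20: refcount [4B, align 4] → 24
@24: cpu [8B, align 8] → 32
@32: gid [2B, align 2] → 34
@34: prio [2B, align 2] → 36
@36: lock [2B, align 2] → 38
+2 tail pad (align 8)
size 40, align 8
data bytes 36, size 40 → padding 4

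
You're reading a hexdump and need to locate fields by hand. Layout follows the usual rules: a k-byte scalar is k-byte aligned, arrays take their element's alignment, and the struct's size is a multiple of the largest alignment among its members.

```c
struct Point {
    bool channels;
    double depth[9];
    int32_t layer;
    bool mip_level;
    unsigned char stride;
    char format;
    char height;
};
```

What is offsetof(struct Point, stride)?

channels at 0 (size 1, align 1) → ends 1
pad 7 to align 8 for depth
depth at 8 (size 72, align 8) → ends 80
layer at 80 (size 4, align 4) → ends 84
mip_level at 84 (size 1, align 1) → ends 85
stride at 85 (size 1, align 1) → ends 86

85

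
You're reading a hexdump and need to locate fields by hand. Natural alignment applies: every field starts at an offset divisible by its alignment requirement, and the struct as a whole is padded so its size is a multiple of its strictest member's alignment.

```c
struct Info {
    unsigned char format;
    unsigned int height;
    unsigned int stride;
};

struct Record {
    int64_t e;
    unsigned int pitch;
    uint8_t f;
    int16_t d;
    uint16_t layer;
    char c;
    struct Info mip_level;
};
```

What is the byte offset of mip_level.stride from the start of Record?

28

Info: 0..1  format  (1B, 1-aligned); 1..4  -- padding (3B); 4..8  height  (4B, 4-aligned); 8..12  stride  (4B, 4-aligned); sizeof = 12, alignof = 4
0..8  e  (8B, 8-aligned)
8..12  pitch  (4B, 4-aligned)
12..13  f  (1B, 1-aligned)
13..14  -- padding (1B)
14..16  d  (2B, 2-aligned)
16..18  layer  (2B, 2-aligned)
18..19  c  (1B, 1-aligned)
19..20  -- padding (1B)
20..32  mip_level  (12B, 4-aligned)
within Info: stride at 8
20 + 8 = 28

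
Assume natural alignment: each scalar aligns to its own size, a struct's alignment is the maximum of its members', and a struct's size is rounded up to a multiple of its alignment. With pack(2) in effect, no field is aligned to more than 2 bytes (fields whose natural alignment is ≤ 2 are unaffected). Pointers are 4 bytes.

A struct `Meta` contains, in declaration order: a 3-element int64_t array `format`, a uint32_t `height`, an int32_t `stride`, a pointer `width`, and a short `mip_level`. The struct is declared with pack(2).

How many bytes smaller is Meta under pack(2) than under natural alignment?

2

natural layout:
  format at 0 (size 24, align 8) → ends 24
  height at 24 (size 4, align 4) → ends 28
  stride at 28 (size 4, align 4) → ends 32
  width at 32 (size 4, align 4) → ends 36
  mip_level at 36 (size 2, align 2) → ends 38
  tail pad 2 to reach multiple of 8
  total 40 bytes, alignment 8
packed(2) layout:
  format at 0 (size 24, align 2) → ends 24
  height at 24 (size 4, align 2) → ends 28
  stride at 28 (size 4, align 2) → ends 32
  width at 32 (size 4, align 2) → ends 36
  mip_level at 36 (size 2, align 2) → ends 38
  total 38 bytes, alignment 2
40 − 38 = 2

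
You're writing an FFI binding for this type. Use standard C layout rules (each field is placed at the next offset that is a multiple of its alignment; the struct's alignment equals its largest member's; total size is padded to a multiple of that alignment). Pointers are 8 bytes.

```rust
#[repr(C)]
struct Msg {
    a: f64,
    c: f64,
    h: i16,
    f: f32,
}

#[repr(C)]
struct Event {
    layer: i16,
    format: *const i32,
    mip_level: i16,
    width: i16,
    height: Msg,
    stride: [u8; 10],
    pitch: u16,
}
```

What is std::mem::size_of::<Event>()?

64

Msg: @0: a [8B, align 8] → 8; @8: c [8B, align 8] → 16; @16: h [2B, align 2] → 18; +2 pad (align 4); @20: f [4B, align 4] → 24; size 24, align 8
@0: layer [2B, align 2] → 2
+6 pad (align 8)
@8: format [8B, align 8] → 16
@16: mip_level [2B, align 2] → 18
@18: width [2B, align 2] → 20
+4 pad (align 8)
@24: height [24B, align 8] → 48
@48: stride [10B, align 1] → 58
@58: pitch [2B, align 2] → 60
+4 tail pad (align 8)
size 64, align 8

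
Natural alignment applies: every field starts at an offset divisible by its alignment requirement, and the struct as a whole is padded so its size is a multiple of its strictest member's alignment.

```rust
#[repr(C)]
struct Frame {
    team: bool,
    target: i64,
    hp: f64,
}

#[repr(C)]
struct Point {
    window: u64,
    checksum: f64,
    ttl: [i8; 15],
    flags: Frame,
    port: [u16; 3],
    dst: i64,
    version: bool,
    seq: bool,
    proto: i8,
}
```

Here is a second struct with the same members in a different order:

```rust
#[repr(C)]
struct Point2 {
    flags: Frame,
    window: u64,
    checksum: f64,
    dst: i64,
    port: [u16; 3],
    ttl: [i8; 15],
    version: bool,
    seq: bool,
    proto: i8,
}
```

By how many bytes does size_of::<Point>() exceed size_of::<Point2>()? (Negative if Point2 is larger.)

8

Frame: 0..1  team  (1B, 1-aligned); 1..8  -- padding (7B); 8..16  target  (8B, 8-aligned); 16..24  hp  (8B, 8-aligned); sizeof = 24, alignof = 8
0..8  window  (8B, 8-aligned)
8..16  checksum  (8B, 8-aligned)
16..31  ttl  (15B, 1-aligned)
31..32  -- padding (1B)
32..56  flags  (24B, 8-aligned)
56..62  port  (6B, 2-aligned)
62..64  -- padding (2B)
64..72  dst  (8B, 8-aligned)
72..73  version  (1B, 1-aligned)
73..74  seq  (1B, 1-aligned)
74..75  proto  (1B, 1-aligned)
75..80  -- tail padding (5B)
sizeof = 80, alignof = 8
— Point2 —
0..24  flags  (24B, 8-aligned)
24..32  window  (8B, 8-aligned)
32..40  checksum  (8B, 8-aligned)
40..48  dst  (8B, 8-aligned)
48..54  port  (6B, 2-aligned)
54..69  ttl  (15B, 1-aligned)
69..70  version  (1B, 1-aligned)
70..71  seq  (1B, 1-aligned)
71..72  proto  (1B, 1-aligned)
sizeof = 72, alignof = 8
80 − 72 = 8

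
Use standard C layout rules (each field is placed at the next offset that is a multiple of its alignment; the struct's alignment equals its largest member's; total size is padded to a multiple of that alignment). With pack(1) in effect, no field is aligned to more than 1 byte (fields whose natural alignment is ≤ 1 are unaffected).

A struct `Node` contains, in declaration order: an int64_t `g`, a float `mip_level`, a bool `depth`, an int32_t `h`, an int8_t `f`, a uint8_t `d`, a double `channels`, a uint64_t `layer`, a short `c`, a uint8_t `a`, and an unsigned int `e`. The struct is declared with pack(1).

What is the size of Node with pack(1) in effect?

0..8  g  (8B, 1-aligned)
8..12  mip_level  (4B, 1-aligned)
12..13  depth  (1B, 1-aligned)
13..17  h  (4B, 1-aligned)
17..18  f  (1B, 1-aligned)
18..19  d  (1B, 1-aligned)
19..27  channels  (8B, 1-aligned)
27..35  layer  (8B, 1-aligned)
35..37  c  (2B, 1-aligned)
37..38  a  (1B, 1-aligned)
38..42  e  (4B, 1-aligned)
sizeof = 42, alignof = 1

42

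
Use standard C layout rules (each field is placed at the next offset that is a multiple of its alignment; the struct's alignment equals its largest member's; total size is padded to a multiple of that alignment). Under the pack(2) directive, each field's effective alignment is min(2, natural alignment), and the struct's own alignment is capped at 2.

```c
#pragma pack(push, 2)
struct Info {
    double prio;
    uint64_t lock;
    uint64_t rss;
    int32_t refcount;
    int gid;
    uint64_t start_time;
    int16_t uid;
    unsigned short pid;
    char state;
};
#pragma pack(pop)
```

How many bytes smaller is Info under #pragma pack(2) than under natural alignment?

natural layout:
  0..8  prio  (8B, 8-aligned)
  8..16  lock  (8B, 8-aligned)
  16..24  rss  (8B, 8-aligned)
  24..28  refcount  (4B, 4-aligned)
  28..32  gid  (4B, 4-aligned)
  32..40  start_time  (8B, 8-aligned)
  40..42  uid  (2B, 2-aligned)
  42..44  pid  (2B, 2-aligned)
  44..45  state  (1B, 1-aligned)
  45..48  -- tail padding (3B)
  sizeof = 48, alignof = 8
packed(2) layout:
  0..8  prio  (8B, 2-aligned)
  8..16  lock  (8B, 2-aligned)
  16..24  rss  (8B, 2-aligned)
  24..28  refcount  (4B, 2-aligned)
  28..32  gid  (4B, 2-aligned)
  32..40  start_time  (8B, 2-aligned)
  40..42  uid  (2B, 2-aligned)
  42..44  pid  (2B, 2-aligned)
  44..45  state  (1B, 1-aligned)
  45..46  -- tail padding (1B)
  sizeof = 46, alignof = 2
48 − 46 = 2

2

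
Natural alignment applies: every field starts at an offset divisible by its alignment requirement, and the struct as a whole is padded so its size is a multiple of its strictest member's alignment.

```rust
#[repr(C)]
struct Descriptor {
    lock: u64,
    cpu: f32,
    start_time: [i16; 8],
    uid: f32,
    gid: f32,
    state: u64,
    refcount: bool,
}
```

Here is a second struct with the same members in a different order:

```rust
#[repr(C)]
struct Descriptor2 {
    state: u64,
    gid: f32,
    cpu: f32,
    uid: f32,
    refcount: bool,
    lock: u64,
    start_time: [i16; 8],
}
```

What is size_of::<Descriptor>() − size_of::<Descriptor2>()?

8

lock at 0 (size 8, align 8) → ends 8
cpu at 8 (size 4, align 4) → ends 12
start_time at 12 (size 16, align 2) → ends 28
uid at 28 (size 4, align 4) → ends 32
gid at 32 (size 4, align 4) → ends 36
pad 4 to align 8 for state
state at 40 (size 8, align 8) → ends 48
refcount at 48 (size 1, align 1) → ends 49
tail pad 7 to reach multiple of 8
total 56 bytes, alignment 8
— Descriptor2 —
state at 0 (size 8, align 8) → ends 8
gid at 8 (size 4, align 4) → ends 12
cpu at 12 (size 4, align 4) → ends 16
uid at 16 (size 4, align 4) → ends 20
refcount at 20 (size 1, align 1) → ends 21
pad 3 to align 8 for lock
lock at 24 (size 8, align 8) → ends 32
start_time at 32 (size 16, align 2) → ends 48
total 48 bytes, alignment 8
56 − 48 = 8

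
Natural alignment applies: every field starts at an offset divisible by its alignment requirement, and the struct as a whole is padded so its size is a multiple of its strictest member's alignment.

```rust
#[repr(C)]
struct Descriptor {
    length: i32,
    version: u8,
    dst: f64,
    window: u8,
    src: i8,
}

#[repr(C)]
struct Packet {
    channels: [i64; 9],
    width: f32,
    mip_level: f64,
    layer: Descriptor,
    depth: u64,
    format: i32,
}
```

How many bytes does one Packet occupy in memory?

128

Descriptor: length at 0 (size 4, align 4) → ends 4; version at 4 (size 1, align 1) → ends 5; pad 3 to align 8 for dst; dst at 8 (size 8, align 8) → ends 16; window at 16 (size 1, align 1) → ends 17; src at 17 (size 1, align 1) → ends 18; tail pad 6 to reach multiple of 8; total 24 bytes, alignment 8
channels at 0 (size 72, align 8) → ends 72
width at 72 (size 4, align 4) → ends 76
pad 4 to align 8 for mip_level
mip_level at 80 (size 8, align 8) → ends 88
layer at 88 (size 24, align 8) → ends 112
depth at 112 (size 8, align 8) → ends 120
format at 120 (size 4, align 4) → ends 124
tail pad 4 to reach multiple of 8
total 128 bytes, alignment 8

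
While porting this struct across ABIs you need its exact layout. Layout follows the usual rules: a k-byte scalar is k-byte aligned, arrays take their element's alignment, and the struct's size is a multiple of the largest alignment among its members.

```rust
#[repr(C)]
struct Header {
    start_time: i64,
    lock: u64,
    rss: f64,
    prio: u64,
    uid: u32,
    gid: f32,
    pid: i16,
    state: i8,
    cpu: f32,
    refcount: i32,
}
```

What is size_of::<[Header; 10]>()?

560

@0: start_time [8B, align 8] → 8
@8: lock [8B, align 8] → 16
@16: rss [8B, align 8] → 24
@24: prio [8B, align 8] → 32
@32: uid [4B, align 4] → 36
@36: gid [4B, align 4] → 40
@40: pid [2B, align 2] → 42
@42: state [1B, align 1] → 43
+1 pad (align 4)
@44: cpu [4B, align 4] → 48
@48: refcount [4B, align 4] → 52
+4 tail pad (align 8)
size 56, align 8
array of 10: 10 × 56 = 560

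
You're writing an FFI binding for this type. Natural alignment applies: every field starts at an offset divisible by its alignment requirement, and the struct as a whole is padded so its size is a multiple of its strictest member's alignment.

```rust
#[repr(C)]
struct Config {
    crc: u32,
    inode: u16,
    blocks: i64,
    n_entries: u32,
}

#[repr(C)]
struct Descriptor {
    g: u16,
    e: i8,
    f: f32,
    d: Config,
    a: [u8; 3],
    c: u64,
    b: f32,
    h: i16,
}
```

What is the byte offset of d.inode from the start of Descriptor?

Config: 0..4  crc  (4B, 4-aligned); 4..6  inode  (2B, 2-aligned); 6..8  -- padding (2B); 8..16  blocks  (8B, 8-aligned); 16..20  n_entries  (4B, 4-aligned); 20..24  -- tail padding (4B); sizeof = 24, alignof = 8
0..2  g  (2B, 2-aligned)
2..3  e  (1B, 1-aligned)
3..4  -- padding (1B)
4..8  f  (4B, 4-aligned)
8..32  d  (24B, 8-aligned)
within Config: inode at 4
8 + 4 = 12

12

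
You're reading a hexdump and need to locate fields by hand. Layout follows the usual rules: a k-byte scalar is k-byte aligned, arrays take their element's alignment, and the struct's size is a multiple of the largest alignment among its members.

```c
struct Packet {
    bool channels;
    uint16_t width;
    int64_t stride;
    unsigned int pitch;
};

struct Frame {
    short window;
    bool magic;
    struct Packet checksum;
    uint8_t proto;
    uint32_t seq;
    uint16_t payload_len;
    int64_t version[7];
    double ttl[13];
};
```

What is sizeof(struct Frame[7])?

1456

Packet: 0..1  channels  (1B, 1-aligned); 1..2  -- padding (1B); 2..4  width  (2B, 2-aligned); 4..8  -- padding (4B); 8..16  stride  (8B, 8-aligned); 16..20  pitch  (4B, 4-aligned); 20..24  -- tail padding (4B); sizeof = 24, alignof = 8
0..2  window  (2B, 2-aligned)
2..3  magic  (1B, 1-aligned)
3..8  -- padding (5B)
8..32  checksum  (24B, 8-aligned)
32..33  proto  (1B, 1-aligned)
33..36  -- padding (3B)
36..40  seq  (4B, 4-aligned)
40..42  payload_len  (2B, 2-aligned)
42..48  -- padding (6B)
48..104  version  (56B, 8-aligned)
104..208  ttl  (104B, 8-aligned)
sizeof = 208, alignof = 8
array of 7: 7 × 208 = 1456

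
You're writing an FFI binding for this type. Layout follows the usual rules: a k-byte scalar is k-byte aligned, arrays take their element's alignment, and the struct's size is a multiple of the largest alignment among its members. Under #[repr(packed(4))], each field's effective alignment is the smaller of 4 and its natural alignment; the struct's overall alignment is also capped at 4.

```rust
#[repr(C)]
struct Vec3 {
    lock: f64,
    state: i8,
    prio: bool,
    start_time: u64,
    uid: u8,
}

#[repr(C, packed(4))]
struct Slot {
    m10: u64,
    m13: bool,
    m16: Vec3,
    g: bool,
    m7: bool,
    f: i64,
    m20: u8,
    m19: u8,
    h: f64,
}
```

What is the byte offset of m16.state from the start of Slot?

Vec3: @0: lock [8B, align 8] → 8; @8: state [1B, align 1] → 9; @9: prio [1B, align 1] → 10; +6 pad (align 8); @16: start_time [8B, align 8] → 24; @24: uid [1B, align 1] → 25; +7 tail pad (align 8); size 32, align 8
@0: m10 [8B, align 4] → 8
@8: m13 [1B, align 1] → 9
+3 pad (align 4)
@12: m16 [32B, align 4] → 44
within Vec3: state at 8
12 + 8 = 20

20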